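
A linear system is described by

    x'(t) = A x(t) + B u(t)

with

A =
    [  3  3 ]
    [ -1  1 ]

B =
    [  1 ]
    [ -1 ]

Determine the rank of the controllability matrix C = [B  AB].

2

AB = [[0], [-2]]
Controllability matrix C = [B  AB] = [[1, 0], [-1, -2]]
det(C) = 1·(-2) - 0·(-1) = -2 - 0 = -2 ≠ 0, so rank(C) = 2.
rank(C) = 2 = n, so the pair (A, B) is completely controllable.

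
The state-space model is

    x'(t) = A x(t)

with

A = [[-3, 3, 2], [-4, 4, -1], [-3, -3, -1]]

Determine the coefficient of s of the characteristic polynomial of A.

Expand det(sI - A) for the 3×3 matrix.
p(s) = s^3 + 2s - 66.
(Check: constant term = det(-A) = (-1)^3 det A = -66; coefficient of s^2 = -tr A = 0.)
The coefficient of s is 2.

2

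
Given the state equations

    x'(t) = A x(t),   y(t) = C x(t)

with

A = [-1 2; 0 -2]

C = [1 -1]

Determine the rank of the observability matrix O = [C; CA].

CA = [[-1, 4]]
Observability matrix O = [C; CA] = [[1, -1], [-1, 4]]
det(O) = 1·4 - (-1)·(-1) = 4 - 1 = 3 ≠ 0, so rank(O) = 2.
rank(O) = 2 = n, so the pair (A, C) is completely observable.

2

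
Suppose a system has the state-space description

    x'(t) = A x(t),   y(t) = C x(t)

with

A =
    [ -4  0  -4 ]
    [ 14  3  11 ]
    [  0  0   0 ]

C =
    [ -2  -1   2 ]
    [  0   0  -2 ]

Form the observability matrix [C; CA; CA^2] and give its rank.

2

CA = [[-6, -3, -3], [0, 0, 0]]
CA^2 = [[-18, -9, -9], [0, 0, 0]]
Observability matrix O = [C; CA; CA^2] = [[-2, -1, 2], [0, 0, -2], [-6, -3, -3], [0, 0, 0], [-18, -9, -9], [0, 0, 0]]
The columns c1, c2, c3 of O are linearly dependent: -c1 + 2·c2 = 0 (check each entry), so rank(O) ≤ 2.
The 2×2 minor from rows 1, 2, columns 1, 3 is (-2)·(-2) - 2·0 = 4 - 0 = 4 ≠ 0, so rank(O) = 2.
rank(O) = 2 < n = 3, so the pair (A, C) is not completely observable.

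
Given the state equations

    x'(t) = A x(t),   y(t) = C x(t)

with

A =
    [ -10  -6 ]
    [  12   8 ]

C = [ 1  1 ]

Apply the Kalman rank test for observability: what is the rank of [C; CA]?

1

CA = [[2, 2]]
Observability matrix O = [C; CA] = [[1, 1], [2, 2]]
Every row of O is a scalar multiple of row 1 = [1, 1] (multipliers 1, 2), so the rows span a one-dimensional space.
O ≠ 0, hence rank(O) = 1.
rank(O) = 1 < n = 2, so the pair (A, C) is not completely observable.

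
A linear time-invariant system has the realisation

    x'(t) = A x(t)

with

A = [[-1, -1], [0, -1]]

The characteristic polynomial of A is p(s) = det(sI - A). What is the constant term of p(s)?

1

For a 2×2 matrix, det(sI - A) = s^2 - (tr A)s + det A.
tr A = -2, det A = 1.
So p(s) = s^2 + 2s + 1.
The constant term is 1.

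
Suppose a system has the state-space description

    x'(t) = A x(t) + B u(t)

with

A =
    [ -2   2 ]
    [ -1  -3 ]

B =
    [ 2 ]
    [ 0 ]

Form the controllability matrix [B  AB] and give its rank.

2

AB = [[-4], [-2]]
Controllability matrix C = [B  AB] = [[2, -4], [0, -2]]
det(C) = 2·(-2) - (-4)·0 = -4 - 0 = -4 ≠ 0, so rank(C) = 2.
rank(C) = 2 = n, so the pair (A, B) is completely controllable.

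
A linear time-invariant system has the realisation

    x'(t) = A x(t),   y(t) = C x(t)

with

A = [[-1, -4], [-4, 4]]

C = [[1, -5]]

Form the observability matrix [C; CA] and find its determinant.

CA = [[19, -24]]
Observability matrix O = [C; CA] = [[1, -5], [19, -24]]
det(O) = 1·(-24) - (-5)·19 = -24 - (-95) = 71
Since det(O) ≠ 0, rank(O) = 2 and the system is completely observable.

71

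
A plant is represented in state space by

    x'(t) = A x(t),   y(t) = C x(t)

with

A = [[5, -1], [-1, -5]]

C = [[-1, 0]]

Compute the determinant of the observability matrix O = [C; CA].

CA = [[-5, 1]]
Observability matrix O = [C; CA] = [[-1, 0], [-5, 1]]
det(O) = (-1)·1 - 0·(-5) = -1 - 0 = -1
Since det(O) ≠ 0, rank(O) = 2 and the system is completely observable.

-1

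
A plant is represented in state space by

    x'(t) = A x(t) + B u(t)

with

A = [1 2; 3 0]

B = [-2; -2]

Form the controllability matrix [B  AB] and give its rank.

1

AB = [[-6], [-6]]
Controllability matrix C = [B  AB] = [[-2, -6], [-2, -6]]
Every column of C is a scalar multiple of column 1 = [-2, -2] (multipliers 1, 3), so the columns span a one-dimensional space.
C ≠ 0, hence rank(C) = 1.
rank(C) = 1 < n = 2, so the pair (A, B) is not completely controllable.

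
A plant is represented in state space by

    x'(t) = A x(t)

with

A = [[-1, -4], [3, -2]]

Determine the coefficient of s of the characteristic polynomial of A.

For a 2×2 matrix, det(sI - A) = s^2 - (tr A)s + det A.
tr A = -3, det A = 14.
So p(s) = s^2 + 3s + 14.
The coefficient of s is 3.

3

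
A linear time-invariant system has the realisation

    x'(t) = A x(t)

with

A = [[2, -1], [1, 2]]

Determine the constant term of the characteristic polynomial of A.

For a 2×2 matrix, det(sI - A) = s^2 - (tr A)s + det A.
tr A = 4, det A = 5.
So p(s) = s^2 - 4s + 5.
The constant term is 5.

5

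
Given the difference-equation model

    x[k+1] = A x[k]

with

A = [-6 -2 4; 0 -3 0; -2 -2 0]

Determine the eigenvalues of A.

-4, -3, -2

det(zI - A) = z^3 - (tr A)z^2 + (M11 + M22 + M33)z - det A, where Mii is the 2×2 principal minor of A obtained by deleting row i and column i.
tr A = (-6) + (-3) + 0 = -9; M11 = (-3)·0 - 0·(-2) = 0 - 0 = 0; M22 = (-6)·0 - 4·(-2) = 0 - (-8) = 8; M33 = (-6)·(-3) - (-2)·0 = 18 - 0 = 18; sum of minors = 26.
det A = (-6)·((-3)·0 - 0·(-2)) - (-2)·(0·0 - 0·(-2)) + 4·(0·(-2) - (-3)·(-2)) = (-6)·0 - (-2)·0 + 4·(-6) = -24.
So p(z) = det(zI - A) = z^3 + 9z^2 + 26z + 24.
Rational-root test: any integer root divides 24. Testing small divisors, z = -2 works: p(-2) = -8 + 36 + (-52) + 24 = 0, so (z + 2) is a factor.
Dividing, p(z) = (z + 2)(z^2 + 7z + 12).
Factor z^2 + 7z + 12: two numbers with sum -7 and product 12 are -3 and -4, so z^2 + 7z + 12 = (z + 3)(z + 4).
Hence p(z) = (z + 2) (z + 3) (z + 4), with roots -4, -3, -2.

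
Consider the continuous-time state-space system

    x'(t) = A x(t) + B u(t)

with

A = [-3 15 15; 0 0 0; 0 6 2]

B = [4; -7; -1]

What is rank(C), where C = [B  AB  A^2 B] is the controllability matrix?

2

AB = [[-132], [0], [-44]]
A^2B = [[-264], [0], [-88]]
Controllability matrix C = [B  AB  A^2B] = [[4, -132, -264], [-7, 0, 0], [-1, -44, -88]]
The rows r1, r2, r3 of C are linearly dependent: -r1 - r2 + 3·r3 = 0 (check each entry), so rank(C) ≤ 2.
The 2×2 minor from rows 1, 2, columns 1, 2 is 4·0 - (-132)·(-7) = 0 - 924 = -924 ≠ 0, so rank(C) = 2.
rank(C) = 2 < n = 3, so the pair (A, B) is not completely controllable.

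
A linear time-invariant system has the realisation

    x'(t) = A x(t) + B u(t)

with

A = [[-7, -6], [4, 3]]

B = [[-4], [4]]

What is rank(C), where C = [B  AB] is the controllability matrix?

AB = [[4], [-4]]
Controllability matrix C = [B  AB] = [[-4, 4], [4, -4]]
Every column of C is a scalar multiple of column 1 = [-4, 4] (multipliers 1, -1), so the columns span a one-dimensional space.
C ≠ 0, hence rank(C) = 1.
rank(C) = 1 < n = 2, so the pair (A, B) is not completely controllable.

1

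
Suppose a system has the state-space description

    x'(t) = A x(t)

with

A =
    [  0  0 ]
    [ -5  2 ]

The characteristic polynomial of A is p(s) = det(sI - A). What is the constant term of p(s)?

0

For a 2×2 matrix, det(sI - A) = s^2 - (tr A)s + det A.
tr A = 2, det A = 0.
So p(s) = s^2 - 2s.
The constant term is 0.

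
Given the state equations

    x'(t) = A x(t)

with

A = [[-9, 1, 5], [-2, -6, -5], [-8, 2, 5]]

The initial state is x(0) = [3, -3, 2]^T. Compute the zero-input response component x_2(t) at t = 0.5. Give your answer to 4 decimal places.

1.2864

det(sI - A) = s^3 - (tr A)s^2 + (M11 + M22 + M33)s - det A, where Mii is the 2×2 principal minor of A obtained by deleting row i and column i.
tr A = (-9) + (-6) + 5 = -10; M11 = (-6)·5 - (-5)·2 = -30 - (-10) = -20; M22 = (-9)·5 - 5·(-8) = -45 - (-40) = -5; M33 = (-9)·(-6) - 1·(-2) = 54 - (-2) = 56; sum of minors = 31.
det A = (-9)·((-6)·5 - (-5)·2) - 1·((-2)·5 - (-5)·(-8)) + 5·((-2)·2 - (-6)·(-8)) = (-9)·(-20) - 1·(-50) + 5·(-52) = -30.
So p(s) = det(sI - A) = s^3 + 10s^2 + 31s + 30.
Rational-root test: any integer root divides 30. Testing small divisors, s = -2 works: p(-2) = -8 + 40 + (-62) + 30 = 0, so (s + 2) is a factor.
Dividing, p(s) = (s + 2)(s^2 + 8s + 15).
Factor s^2 + 8s + 15: two numbers with sum -8 and product 15 are -3 and -5, so s^2 + 8s + 15 = (s + 3)(s + 5).
Hence p(s) = (s + 2) (s + 3) (s + 5), with roots -5, -3, -2.
The eigenvalues -5, -3, -2 are distinct and real, so A is diagonalisable and x(t) = e^{At} x(0) = V diag(e^{λ_i t}) V^{-1} x(0), where the columns of V are the eigenvectors.
λ = -5: A - (-5)I = [[-4, 1, 5], [-2, -1, -5], [-8, 2, 10]]. v must be orthogonal to every row; (row 1) × (row 2) = [0, -30, 6], so take v_1 = [0, -5, 1]^T.
λ = -3: A - (-3)I = [[-6, 1, 5], [-2, -3, -5], [-8, 2, 8]]. v must be orthogonal to every row; (row 1) × (row 2) = [10, -40, 20], so take v_2 = [1, -4, 2]^T.
λ = -2: A - (-2)I = [[-7, 1, 5], [-2, -4, -5], [-8, 2, 7]]. v must be orthogonal to every row; (row 1) × (row 2) = [15, -45, 30], so take v_3 = [-1, 3, -2]^T.
V = [v_1 v_2 v_3] = [[0, 1, -1], [-5, -4, 3], [1, 2, -2]] has det V = -1, so V^{-1} = adj(V)/det V = [[-2, 0, 1], [7, -1, -5], [6, -1, -5]].
Modal coordinates z(0) = V^{-1} x(0): (-2)·3 + 0·(-3) + 1·2 = -4; 7·3 + (-1)·(-3) + (-5)·2 = 14; 6·3 + (-1)·(-3) + (-5)·2 = 11; so z(0) = [-4, 14, 11]^T.
x_2(t) = Σ_i (v_i)_2 · z_i(0) · e^{λ_i t} (row 2 of V times the modal terms).
x_2(0.5) = (-5)·(-4)·e^{-5·0.5} + (-4)·14·e^{-3·0.5} + 3·11·e^{-2·0.5} = 20·0.082085 + (-56)·0.223130 + 33·0.367879 = 1.2864.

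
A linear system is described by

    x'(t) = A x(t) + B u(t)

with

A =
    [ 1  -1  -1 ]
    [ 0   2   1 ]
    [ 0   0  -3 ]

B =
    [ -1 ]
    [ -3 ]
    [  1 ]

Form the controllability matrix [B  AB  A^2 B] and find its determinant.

AB = [[1], [-5], [-3]]
A^2B = [[9], [-13], [9]]
Controllability matrix C = [B  AB  A^2B] = [[-1, 1, 9], [-3, -5, -13], [1, -3, 9]]
Expanding along the first row, det(C) = (-1)·((-5)·9 - (-13)·(-3)) - 1·((-3)·9 - (-13)·1) + 9·((-3)·(-3) - (-5)·1) = (-1)·(-84) - 1·(-14) + 9·14 = 224
Since det(C) ≠ 0, rank(C) = 3 and the system is completely controllable.

224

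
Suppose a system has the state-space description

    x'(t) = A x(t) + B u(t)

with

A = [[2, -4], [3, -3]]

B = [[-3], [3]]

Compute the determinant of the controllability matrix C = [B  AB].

AB = [[-18], [-18]]
Controllability matrix C = [B  AB] = [[-3, -18], [3, -18]]
det(C) = (-3)·(-18) - (-18)·3 = 54 - (-54) = 108
Since det(C) ≠ 0, rank(C) = 2 and the system is completely controllable.

108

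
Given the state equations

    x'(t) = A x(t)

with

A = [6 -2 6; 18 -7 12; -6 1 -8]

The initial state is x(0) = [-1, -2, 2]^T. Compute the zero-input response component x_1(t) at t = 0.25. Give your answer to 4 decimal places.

det(sI - A) = s^3 - (tr A)s^2 + (M11 + M22 + M33)s - det A, where Mii is the 2×2 principal minor of A obtained by deleting row i and column i.
tr A = 6 + (-7) + (-8) = -9; M11 = (-7)·(-8) - 12·1 = 56 - 12 = 44; M22 = 6·(-8) - 6·(-6) = -48 - (-36) = -12; M33 = 6·(-7) - (-2)·18 = -42 - (-36) = -6; sum of minors = 26.
det A = 6·((-7)·(-8) - 12·1) - (-2)·(18·(-8) - 12·(-6)) + 6·(18·1 - (-7)·(-6)) = 6·44 - (-2)·(-72) + 6·(-24) = -24.
So p(s) = det(sI - A) = s^3 + 9s^2 + 26s + 24.
Rational-root test: any integer root divides 24. Testing small divisors, s = -2 works: p(-2) = -8 + 36 + (-52) + 24 = 0, so (s + 2) is a factor.
Dividing, p(s) = (s + 2)(s^2 + 7s + 12).
Factor s^2 + 7s + 12: two numbers with sum -7 and product 12 are -3 and -4, so s^2 + 7s + 12 = (s + 3)(s + 4).
Hence p(s) = (s + 2) (s + 3) (s + 4), with roots -4, -3, -2.
The eigenvalues -4, -3, -2 are distinct and real, so A is diagonalisable and x(t) = e^{At} x(0) = V diag(e^{λ_i t}) V^{-1} x(0), where the columns of V are the eigenvectors.
λ = -4: A - (-4)I = [[10, -2, 6], [18, -3, 12], [-6, 1, -4]]. v must be orthogonal to every row; (row 1) × (row 2) = [-6, -12, 6], so take v_1 = [1, 2, -1]^T.
λ = -3: A - (-3)I = [[9, -2, 6], [18, -4, 12], [-6, 1, -5]]. v must be orthogonal to every row; (row 1) × (row 3) = [4, 9, -3], so take v_2 = [4, 9, -3]^T.
λ = -2: A - (-2)I = [[8, -2, 6], [18, -5, 12], [-6, 1, -6]]. v must be orthogonal to every row; (row 1) × (row 2) = [6, 12, -4], so take v_3 = [3, 6, -2]^T.
V = [v_1 v_2 v_3] = [[1, 4, 3], [2, 9, 6], [-1, -3, -2]] has det V = 1, so V^{-1} = adj(V)/det V = [[0, -1, -3], [-2, 1, 0], [3, -1, 1]].
Modal coordinates z(0) = V^{-1} x(0): 0·(-1) + (-1)·(-2) + (-3)·2 = -4; (-2)·(-1) + 1·(-2) + 0·2 = 0; 3·(-1) + (-1)·(-2) + 1·2 = 1; so z(0) = [-4, 0, 1]^T.
x_1(t) = Σ_i (v_i)_1 · z_i(0) · e^{λ_i t} (row 1 of V times the modal terms).
x_1(0.25) = 1·(-4)·e^{-4·0.25} + 4·0·e^{-3·0.25} + 3·1·e^{-2·0.25} = (-4)·0.367879 + 0·0.472367 + 3·0.606531 = 0.3481.

0.3481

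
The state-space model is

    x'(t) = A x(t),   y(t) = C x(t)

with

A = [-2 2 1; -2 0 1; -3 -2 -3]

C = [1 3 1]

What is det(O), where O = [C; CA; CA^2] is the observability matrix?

-117

CA = [[-11, 0, 1]]
CA^2 = [[19, -24, -14]]
Observability matrix O = [C; CA; CA^2] = [[1, 3, 1], [-11, 0, 1], [19, -24, -14]]
Expanding along the first row, det(O) = 1·(0·(-14) - 1·(-24)) - 3·((-11)·(-14) - 1·19) + 1·((-11)·(-24) - 0·19) = 1·24 - 3·135 + 1·264 = -117
Since det(O) ≠ 0, rank(O) = 3 and the system is completely observable.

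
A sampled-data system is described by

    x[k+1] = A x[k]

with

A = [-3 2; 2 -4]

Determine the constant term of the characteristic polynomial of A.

For a 2×2 matrix, det(zI - A) = z^2 - (tr A)z + det A.
tr A = -7, det A = 8.
So p(z) = z^2 + 7z + 8.
The constant term is 8.

8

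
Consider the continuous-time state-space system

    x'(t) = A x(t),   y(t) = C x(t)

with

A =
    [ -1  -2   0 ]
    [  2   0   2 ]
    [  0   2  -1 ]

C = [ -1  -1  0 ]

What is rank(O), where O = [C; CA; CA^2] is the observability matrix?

CA = [[-1, 2, -2]]
CA^2 = [[5, -2, 6]]
Observability matrix O = [C; CA; CA^2] = [[-1, -1, 0], [-1, 2, -2], [5, -2, 6]]
det(O) = (-1)·(2·6 - (-2)·(-2)) - (-1)·((-1)·6 - (-2)·5) + 0·((-1)·(-2) - 2·5) = (-1)·8 - (-1)·4 + 0·(-8) = -4 ≠ 0, so rank(O) = 3.
rank(O) = 3 = n, so the pair (A, C) is completely observable.

3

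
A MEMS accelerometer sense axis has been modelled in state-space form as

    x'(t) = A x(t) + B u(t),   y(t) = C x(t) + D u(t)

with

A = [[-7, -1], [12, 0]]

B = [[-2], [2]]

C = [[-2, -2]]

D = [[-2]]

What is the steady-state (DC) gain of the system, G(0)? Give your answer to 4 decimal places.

0.0000

G(0) = C(-A)^{-1}B + D = -C A^{-1} B + D.
det A = 12, so A^{-1} = (1/12)·adj(A) = [[0, 1/12], [-1, -7/12]]
A^{-1} B = [1/6, 5/6]^T
C A^{-1} B = -2
G(0) = D - C A^{-1} B = -2 - (-2) = 0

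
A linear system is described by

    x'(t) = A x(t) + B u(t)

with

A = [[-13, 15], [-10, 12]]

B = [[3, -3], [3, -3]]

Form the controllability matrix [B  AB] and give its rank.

AB = [[6, -6], [6, -6]]
Controllability matrix C = [B  AB] = [[3, -3, 6, -6], [3, -3, 6, -6]]
Every column of C is a scalar multiple of column 1 = [3, 3] (multipliers 1, -1, 2, -2), so the columns span a one-dimensional space.
C ≠ 0, hence rank(C) = 1.
rank(C) = 1 < n = 2, so the pair (A, B) is not completely controllable.

1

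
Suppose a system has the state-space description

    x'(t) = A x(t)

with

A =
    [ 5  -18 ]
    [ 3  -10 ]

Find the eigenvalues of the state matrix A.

det(sI - A) = s^2 - (tr A)s + det A, with tr A = 5 + (-10) = -5 and det A = 5·(-10) - (-18)·3 = -50 - (-54) = 4.
So p(s) = det(sI - A) = s^2 + 5s + 4.
Factor s^2 + 5s + 4: two numbers with sum -5 and product 4 are -1 and -4, so s^2 + 5s + 4 = (s + 1)(s + 4).
Hence p(s) = (s + 1) (s + 4), with roots -4, -1.
All eigenvalues have negative real part, so the system is asymptotically stable.

-4, -1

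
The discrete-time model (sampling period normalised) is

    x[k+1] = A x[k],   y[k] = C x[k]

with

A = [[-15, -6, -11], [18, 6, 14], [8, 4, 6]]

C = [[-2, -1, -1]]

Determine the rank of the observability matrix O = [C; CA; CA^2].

1

CA = [[4, 2, 2]]
CA^2 = [[-8, -4, -4]]
Observability matrix O = [C; CA; CA^2] = [[-2, -1, -1], [4, 2, 2], [-8, -4, -4]]
Every row of O is a scalar multiple of row 1 = [-2, -1, -1] (multipliers 1, -2, 4), so the rows span a one-dimensional space.
O ≠ 0, hence rank(O) = 1.
rank(O) = 1 < n = 3, so the pair (A, C) is not completely observable.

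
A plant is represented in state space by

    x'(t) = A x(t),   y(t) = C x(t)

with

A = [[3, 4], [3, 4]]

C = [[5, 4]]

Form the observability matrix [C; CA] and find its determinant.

CA = [[27, 36]]
Observability matrix O = [C; CA] = [[5, 4], [27, 36]]
det(O) = 5·36 - 4·27 = 180 - 108 = 72
Since det(O) ≠ 0, rank(O) = 2 and the system is completely observable.

72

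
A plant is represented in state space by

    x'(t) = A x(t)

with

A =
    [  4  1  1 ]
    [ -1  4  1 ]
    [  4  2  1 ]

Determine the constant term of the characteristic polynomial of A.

5

Expand det(sI - A) for the 3×3 matrix.
p(s) = s^3 - 9s^2 + 19s + 5.
(Check: constant term = det(-A) = (-1)^3 det A = 5; coefficient of s^2 = -tr A = -9.)
The constant term is 5.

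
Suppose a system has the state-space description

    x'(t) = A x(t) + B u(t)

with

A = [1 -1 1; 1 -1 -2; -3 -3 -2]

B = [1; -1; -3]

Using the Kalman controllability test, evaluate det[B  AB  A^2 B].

AB = [[-1], [8], [6]]
A^2B = [[-3], [-21], [-33]]
Controllability matrix C = [B  AB  A^2B] = [[1, -1, -3], [-1, 8, -21], [-3, 6, -33]]
Expanding along the first row, det(C) = 1·(8·(-33) - (-21)·6) - (-1)·((-1)·(-33) - (-21)·(-3)) + (-3)·((-1)·6 - 8·(-3)) = 1·(-138) - (-1)·(-30) + (-3)·18 = -222
Since det(C) ≠ 0, rank(C) = 3 and the system is completely controllable.

-222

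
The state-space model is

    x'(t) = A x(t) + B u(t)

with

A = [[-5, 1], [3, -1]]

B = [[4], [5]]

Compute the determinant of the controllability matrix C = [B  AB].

103

AB = [[-15], [7]]
Controllability matrix C = [B  AB] = [[4, -15], [5, 7]]
det(C) = 4·7 - (-15)·5 = 28 - (-75) = 103
Since det(C) ≠ 0, rank(C) = 2 and the system is completely controllable.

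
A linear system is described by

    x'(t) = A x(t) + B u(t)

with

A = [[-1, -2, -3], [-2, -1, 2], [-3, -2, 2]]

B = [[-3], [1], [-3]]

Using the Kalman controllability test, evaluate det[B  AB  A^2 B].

AB = [[10], [-1], [1]]
A^2B = [[-11], [-17], [-26]]
Controllability matrix C = [B  AB  A^2B] = [[-3, 10, -11], [1, -1, -17], [-3, 1, -26]]
Expanding along the first row, det(C) = (-3)·((-1)·(-26) - (-17)·1) - 10·(1·(-26) - (-17)·(-3)) + (-11)·(1·1 - (-1)·(-3)) = (-3)·43 - 10·(-77) + (-11)·(-2) = 663
Since det(C) ≠ 0, rank(C) = 3 and the system is completely controllable.

663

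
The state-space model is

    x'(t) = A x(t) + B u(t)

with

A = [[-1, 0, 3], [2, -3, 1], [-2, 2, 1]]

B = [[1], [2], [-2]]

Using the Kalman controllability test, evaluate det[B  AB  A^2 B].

AB = [[-7], [-6], [0]]
A^2B = [[7], [4], [2]]
Controllability matrix C = [B  AB  A^2B] = [[1, -7, 7], [2, -6, 4], [-2, 0, 2]]
Expanding along the first row, det(C) = 1·((-6)·2 - 4·0) - (-7)·(2·2 - 4·(-2)) + 7·(2·0 - (-6)·(-2)) = 1·(-12) - (-7)·12 + 7·(-12) = -12
Since det(C) ≠ 0, rank(C) = 3 and the system is completely controllable.

-12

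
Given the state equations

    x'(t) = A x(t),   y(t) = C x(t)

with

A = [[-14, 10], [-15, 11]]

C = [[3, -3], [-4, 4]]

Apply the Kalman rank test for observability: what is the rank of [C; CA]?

CA = [[3, -3], [-4, 4]]
Observability matrix O = [C; CA] = [[3, -3], [-4, 4], [3, -3], [-4, 4]]
Every row of O is a scalar multiple of row 1 = [3, -3] (multipliers 1, -4/3, 1, -4/3), so the rows span a one-dimensional space.
O ≠ 0, hence rank(O) = 1.
rank(O) = 1 < n = 2, so the pair (A, C) is not completely observable.

1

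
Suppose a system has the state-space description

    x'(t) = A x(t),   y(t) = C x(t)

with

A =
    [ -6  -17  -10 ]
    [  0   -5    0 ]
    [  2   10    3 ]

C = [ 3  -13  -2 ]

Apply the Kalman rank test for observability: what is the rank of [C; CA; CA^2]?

2

CA = [[-22, -6, -36]]
CA^2 = [[60, 44, 112]]
Observability matrix O = [C; CA; CA^2] = [[3, -13, -2], [-22, -6, -36], [60, 44, 112]]
The columns c1, c2, c3 of O are linearly dependent: -3·c1 - c2 + 2·c3 = 0 (check each entry), so rank(O) ≤ 2.
The 2×2 minor from rows 1, 2, columns 1, 2 is 3·(-6) - (-13)·(-22) = -18 - 286 = -304 ≠ 0, so rank(O) = 2.
rank(O) = 2 < n = 3, so the pair (A, C) is not completely observable.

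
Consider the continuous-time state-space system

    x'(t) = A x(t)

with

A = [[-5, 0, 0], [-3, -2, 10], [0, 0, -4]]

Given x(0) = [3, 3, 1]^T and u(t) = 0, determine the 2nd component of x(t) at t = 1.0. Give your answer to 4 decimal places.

det(sI - A) = s^3 - (tr A)s^2 + (M11 + M22 + M33)s - det A, where Mii is the 2×2 principal minor of A obtained by deleting row i and column i.
tr A = (-5) + (-2) + (-4) = -11; M11 = (-2)·(-4) - 10·0 = 8 - 0 = 8; M22 = (-5)·(-4) - 0·0 = 20 - 0 = 20; M33 = (-5)·(-2) - 0·(-3) = 10 - 0 = 10; sum of minors = 38.
det A = (-5)·((-2)·(-4) - 10·0) - 0·((-3)·(-4) - 10·0) + 0·((-3)·0 - (-2)·0) = (-5)·8 - 0·12 + 0·0 = -40.
So p(s) = det(sI - A) = s^3 + 11s^2 + 38s + 40.
Rational-root test: any integer root divides 40. Testing small divisors, s = -2 works: p(-2) = -8 + 44 + (-76) + 40 = 0, so (s + 2) is a factor.
Dividing, p(s) = (s + 2)(s^2 + 9s + 20).
Factor s^2 + 9s + 20: two numbers with sum -9 and product 20 are -4 and -5, so s^2 + 9s + 20 = (s + 4)(s + 5).
Hence p(s) = (s + 2) (s + 4) (s + 5), with roots -5, -4, -2.
The eigenvalues -5, -4, -2 are distinct and real, so A is diagonalisable and x(t) = e^{At} x(0) = V diag(e^{λ_i t}) V^{-1} x(0), where the columns of V are the eigenvectors.
λ = -5: A - (-5)I = [[0, 0, 0], [-3, 3, 10], [0, 0, 1]]. v must be orthogonal to every row; (row 2) × (row 3) = [3, 3, 0], so take v_1 = [1, 1, 0]^T.
λ = -4: A - (-4)I = [[-1, 0, 0], [-3, 2, 10], [0, 0, 0]]. v must be orthogonal to every row; (row 1) × (row 2) = [0, 10, -2], so take v_2 = [0, -5, 1]^T.
λ = -2: A - (-2)I = [[-3, 0, 0], [-3, 0, 10], [0, 0, -2]]. v must be orthogonal to every row; (row 1) × (row 2) = [0, 30, 0], so take v_3 = [0, 1, 0]^T.
V = [v_1 v_2 v_3] = [[1, 0, 0], [1, -5, 1], [0, 1, 0]] has det V = -1, so V^{-1} = adj(V)/det V = [[1, 0, 0], [0, 0, 1], [-1, 1, 5]].
Modal coordinates z(0) = V^{-1} x(0): 1·3 + 0·3 + 0·1 = 3; 0·3 + 0·3 + 1·1 = 1; (-1)·3 + 1·3 + 5·1 = 5; so z(0) = [3, 1, 5]^T.
x_2(t) = Σ_i (v_i)_2 · z_i(0) · e^{λ_i t} (row 2 of V times the modal terms).
x_2(1.0) = 1·3·e^{-5·1.0} + (-5)·1·e^{-4·1.0} + 1·5·e^{-2·1.0} = 3·0.006738 + (-5)·0.018316 + 5·0.135335 = 0.6053.

0.6053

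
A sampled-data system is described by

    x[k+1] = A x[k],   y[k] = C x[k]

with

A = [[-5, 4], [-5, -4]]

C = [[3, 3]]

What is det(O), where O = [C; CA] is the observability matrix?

CA = [[-30, 0]]
Observability matrix O = [C; CA] = [[3, 3], [-30, 0]]
det(O) = 3·0 - 3·(-30) = 0 - (-90) = 90
Since det(O) ≠ 0, rank(O) = 2 and the system is completely observable.

90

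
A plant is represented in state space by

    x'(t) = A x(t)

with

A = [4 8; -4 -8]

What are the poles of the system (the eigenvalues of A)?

det(sI - A) = s^2 - (tr A)s + det A, with tr A = 4 + (-8) = -4 and det A = 4·(-8) - 8·(-4) = -32 - (-32) = 0.
So p(s) = det(sI - A) = s^2 + 4s.
Factor s^2 + 4s: two numbers with sum -4 and product 0 are 0 and -4, so s^2 + 4s = s(s + 4).
Hence p(s) = s (s + 4), with roots -4, 0.
At least one eigenvalue has non-negative real part, so the system is not asymptotically stable.

-4, 0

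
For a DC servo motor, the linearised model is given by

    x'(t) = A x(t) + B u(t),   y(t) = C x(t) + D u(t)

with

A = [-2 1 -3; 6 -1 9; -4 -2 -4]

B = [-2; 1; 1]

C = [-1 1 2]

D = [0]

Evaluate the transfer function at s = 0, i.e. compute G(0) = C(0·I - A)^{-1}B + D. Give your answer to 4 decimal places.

11.0000

G(0) = C(-A)^{-1}B + D = -C A^{-1} B + D.
det A = -8, so A^{-1} = (1/-8)·adj(A) = [[-11/4, -5/4, -3/4], [3/2, 1/2, 0], [2, 1, 1/2]]
A^{-1} B = [7/2, -5/2, -5/2]^T
C A^{-1} B = -11
G(0) = D - C A^{-1} B = 0 - (-11) = 11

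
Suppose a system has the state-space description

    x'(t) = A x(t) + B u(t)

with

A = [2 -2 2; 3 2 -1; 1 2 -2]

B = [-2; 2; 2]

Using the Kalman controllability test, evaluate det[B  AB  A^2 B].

72

AB = [[-4], [-4], [-2]]
A^2B = [[-4], [-18], [-8]]
Controllability matrix C = [B  AB  A^2B] = [[-2, -4, -4], [2, -4, -18], [2, -2, -8]]
Expanding along the first row, det(C) = (-2)·((-4)·(-8) - (-18)·(-2)) - (-4)·(2·(-8) - (-18)·2) + (-4)·(2·(-2) - (-4)·2) = (-2)·(-4) - (-4)·20 + (-4)·4 = 72
Since det(C) ≠ 0, rank(C) = 3 and the system is completely controllable.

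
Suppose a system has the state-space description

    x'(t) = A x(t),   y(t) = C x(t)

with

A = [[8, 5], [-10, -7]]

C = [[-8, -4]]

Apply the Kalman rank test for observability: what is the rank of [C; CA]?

CA = [[-24, -12]]
Observability matrix O = [C; CA] = [[-8, -4], [-24, -12]]
Every row of O is a scalar multiple of row 1 = [-8, -4] (multipliers 1, 3), so the rows span a one-dimensional space.
O ≠ 0, hence rank(O) = 1.
rank(O) = 1 < n = 2, so the pair (A, C) is not completely observable.

1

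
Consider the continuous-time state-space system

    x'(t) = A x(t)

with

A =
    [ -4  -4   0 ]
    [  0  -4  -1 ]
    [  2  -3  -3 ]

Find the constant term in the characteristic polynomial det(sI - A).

Expand det(sI - A) for the 3×3 matrix.
p(s) = s^3 + 11s^2 + 37s + 28.
(Check: constant term = det(-A) = (-1)^3 det A = 28; coefficient of s^2 = -tr A = 11.)
The constant term is 28.

28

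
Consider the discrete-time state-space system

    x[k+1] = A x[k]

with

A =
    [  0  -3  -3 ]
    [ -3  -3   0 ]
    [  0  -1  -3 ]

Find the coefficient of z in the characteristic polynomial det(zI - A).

0

Expand det(zI - A) for the 3×3 matrix.
p(z) = z^3 + 6z^2 - 18.
(Check: constant term = det(-A) = (-1)^3 det A = -18; coefficient of z^2 = -tr A = 6.)
The coefficient of z is 0.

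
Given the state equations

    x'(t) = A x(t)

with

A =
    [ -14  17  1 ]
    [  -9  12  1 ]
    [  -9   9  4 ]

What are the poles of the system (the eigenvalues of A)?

det(sI - A) = s^3 - (tr A)s^2 + (M11 + M22 + M33)s - det A, where Mii is the 2×2 principal minor of A obtained by deleting row i and column i.
tr A = (-14) + 12 + 4 = 2; M11 = 12·4 - 1·9 = 48 - 9 = 39; M22 = (-14)·4 - 1·(-9) = -56 - (-9) = -47; M33 = (-14)·12 - 17·(-9) = -168 - (-153) = -15; sum of minors = -23.
det A = (-14)·(12·4 - 1·9) - 17·((-9)·4 - 1·(-9)) + 1·((-9)·9 - 12·(-9)) = (-14)·39 - 17·(-27) + 1·27 = -60.
So p(s) = det(sI - A) = s^3 - 2s^2 - 23s + 60.
Rational-root test: any integer root divides 60. Testing small divisors, s = 3 works: p(3) = 27 + (-18) + (-69) + 60 = 0, so (s - 3) is a factor.
Dividing, p(s) = (s - 3)(s^2 + s - 20).
Factor s^2 + s - 20: two numbers with sum -1 and product -20 are 4 and -5, so s^2 + s - 20 = (s - 4)(s + 5).
Hence p(s) = (s - 4) (s - 3) (s + 5), with roots -5, 3, 4.
At least one eigenvalue has non-negative real part, so the system is not asymptotically stable.

-5, 3, 4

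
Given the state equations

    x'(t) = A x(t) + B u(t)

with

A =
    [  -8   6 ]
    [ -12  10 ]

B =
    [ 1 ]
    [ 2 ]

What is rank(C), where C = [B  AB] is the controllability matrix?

AB = [[4], [8]]
Controllability matrix C = [B  AB] = [[1, 4], [2, 8]]
Every column of C is a scalar multiple of column 1 = [1, 2] (multipliers 1, 4), so the columns span a one-dimensional space.
C ≠ 0, hence rank(C) = 1.
rank(C) = 1 < n = 2, so the pair (A, B) is not completely controllable.

1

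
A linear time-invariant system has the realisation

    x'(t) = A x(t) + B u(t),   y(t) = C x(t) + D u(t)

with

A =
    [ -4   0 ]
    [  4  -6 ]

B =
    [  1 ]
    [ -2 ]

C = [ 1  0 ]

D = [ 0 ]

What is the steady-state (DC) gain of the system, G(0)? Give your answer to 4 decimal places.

G(0) = C(-A)^{-1}B + D = -C A^{-1} B + D.
det A = 24, so A^{-1} = (1/24)·adj(A) = [[-1/4, 0], [-1/6, -1/6]]
A^{-1} B = [-1/4, 1/6]^T
C A^{-1} B = -1/4
G(0) = D - C A^{-1} B = 0 - (-1/4) = 1/4 ≈ 0.2500

0.2500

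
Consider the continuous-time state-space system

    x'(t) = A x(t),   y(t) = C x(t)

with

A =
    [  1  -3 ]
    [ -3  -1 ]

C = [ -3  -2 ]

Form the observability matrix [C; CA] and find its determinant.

CA = [[3, 11]]
Observability matrix O = [C; CA] = [[-3, -2], [3, 11]]
det(O) = (-3)·11 - (-2)·3 = -33 - (-6) = -27
Since det(O) ≠ 0, rank(O) = 2 and the system is completely observable.

-27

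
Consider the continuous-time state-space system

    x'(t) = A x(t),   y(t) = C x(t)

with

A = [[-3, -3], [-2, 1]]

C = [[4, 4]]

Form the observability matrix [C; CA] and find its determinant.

48

CA = [[-20, -8]]
Observability matrix O = [C; CA] = [[4, 4], [-20, -8]]
det(O) = 4·(-8) - 4·(-20) = -32 - (-80) = 48
Since det(O) ≠ 0, rank(O) = 2 and the system is completely observable.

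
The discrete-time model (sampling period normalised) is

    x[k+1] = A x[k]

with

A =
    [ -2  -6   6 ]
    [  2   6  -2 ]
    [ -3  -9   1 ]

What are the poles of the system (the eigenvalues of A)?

det(zI - A) = z^3 - (tr A)z^2 + (M11 + M22 + M33)z - det A, where Mii is the 2×2 principal minor of A obtained by deleting row i and column i.
tr A = (-2) + 6 + 1 = 5; M11 = 6·1 - (-2)·(-9) = 6 - 18 = -12; M22 = (-2)·1 - 6·(-3) = -2 - (-18) = 16; M33 = (-2)·6 - (-6)·2 = -12 - (-12) = 0; sum of minors = 4.
det A = (-2)·(6·1 - (-2)·(-9)) - (-6)·(2·1 - (-2)·(-3)) + 6·(2·(-9) - 6·(-3)) = (-2)·(-12) - (-6)·(-4) + 6·0 = 0.
So p(z) = det(zI - A) = z^3 - 5z^2 + 4z.
The constant term is 0, so p(z) = z(z^2 - 5z + 4).
Factor z^2 - 5z + 4: two numbers with sum 5 and product 4 are 4 and 1, so z^2 - 5z + 4 = (z - 4)(z - 1).
Hence p(z) = z (z - 4) (z - 1), with roots 0, 1, 4.

0, 1, 4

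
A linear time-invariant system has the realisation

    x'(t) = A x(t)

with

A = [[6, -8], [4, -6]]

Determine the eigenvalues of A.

-2, 2

det(sI - A) = s^2 - (tr A)s + det A, with tr A = 6 + (-6) = 0 and det A = 6·(-6) - (-8)·4 = -36 - (-32) = -4.
So p(s) = det(sI - A) = s^2 - 4.
Factor s^2 - 4: two numbers with sum 0 and product -4 are 2 and -2, so s^2 - 4 = (s - 2)(s + 2).
Hence p(s) = (s - 2) (s + 2), with roots -2, 2.
At least one eigenvalue has non-negative real part, so the system is not asymptotically stable.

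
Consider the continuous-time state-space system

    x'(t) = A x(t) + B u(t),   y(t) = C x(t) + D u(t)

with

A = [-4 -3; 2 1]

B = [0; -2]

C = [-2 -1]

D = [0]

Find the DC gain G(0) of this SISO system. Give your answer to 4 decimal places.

-2.0000

G(0) = C(-A)^{-1}B + D = -C A^{-1} B + D.
det A = 2, so A^{-1} = (1/2)·adj(A) = [[1/2, 3/2], [-1, -2]]
A^{-1} B = [-3, 4]^T
C A^{-1} B = 2
G(0) = D - C A^{-1} B = 0 - (2) = -2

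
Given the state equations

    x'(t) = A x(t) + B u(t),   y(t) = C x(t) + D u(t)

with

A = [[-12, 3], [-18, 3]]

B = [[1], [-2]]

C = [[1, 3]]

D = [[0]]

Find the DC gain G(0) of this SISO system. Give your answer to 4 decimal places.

-7.5000

G(0) = C(-A)^{-1}B + D = -C A^{-1} B + D.
det A = 18, so A^{-1} = (1/18)·adj(A) = [[1/6, -1/6], [1, -2/3]]
A^{-1} B = [1/2, 7/3]^T
C A^{-1} B = 15/2
G(0) = D - C A^{-1} B = 0 - (15/2) = -15/2 ≈ -7.5000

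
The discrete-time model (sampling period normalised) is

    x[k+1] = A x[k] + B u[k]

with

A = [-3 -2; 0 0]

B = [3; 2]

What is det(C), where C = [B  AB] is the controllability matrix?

AB = [[-13], [0]]
Controllability matrix C = [B  AB] = [[3, -13], [2, 0]]
det(C) = 3·0 - (-13)·2 = 0 - (-26) = 26
Since det(C) ≠ 0, rank(C) = 2 and the system is completely controllable.

26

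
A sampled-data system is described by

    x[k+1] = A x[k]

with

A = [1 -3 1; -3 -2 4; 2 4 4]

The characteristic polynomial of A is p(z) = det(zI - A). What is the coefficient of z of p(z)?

-33

Expand det(zI - A) for the 3×3 matrix.
p(z) = z^3 - 3z^2 - 33z + 92.
(Check: constant term = det(-A) = (-1)^3 det A = 92; coefficient of z^2 = -tr A = -3.)
The coefficient of z is -33.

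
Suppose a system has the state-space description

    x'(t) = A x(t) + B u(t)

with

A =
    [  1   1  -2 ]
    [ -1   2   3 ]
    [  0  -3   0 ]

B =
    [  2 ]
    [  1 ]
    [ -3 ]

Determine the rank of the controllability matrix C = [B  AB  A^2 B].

AB = [[9], [-9], [-3]]
A^2B = [[6], [-36], [27]]
Controllability matrix C = [B  AB  A^2B] = [[2, 9, 6], [1, -9, -36], [-3, -3, 27]]
det(C) = 2·((-9)·27 - (-36)·(-3)) - 9·(1·27 - (-36)·(-3)) + 6·(1·(-3) - (-9)·(-3)) = 2·(-351) - 9·(-81) + 6·(-30) = -153 ≠ 0, so rank(C) = 3.
rank(C) = 3 = n, so the pair (A, B) is completely controllable.

3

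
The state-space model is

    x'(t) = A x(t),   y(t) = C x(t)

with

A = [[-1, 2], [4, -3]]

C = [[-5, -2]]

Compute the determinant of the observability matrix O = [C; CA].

14

CA = [[-3, -4]]
Observability matrix O = [C; CA] = [[-5, -2], [-3, -4]]
det(O) = (-5)·(-4) - (-2)·(-3) = 20 - 6 = 14
Since det(O) ≠ 0, rank(O) = 2 and the system is completely observable.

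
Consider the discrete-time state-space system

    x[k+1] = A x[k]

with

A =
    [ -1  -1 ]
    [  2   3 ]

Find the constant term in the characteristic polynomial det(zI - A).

For a 2×2 matrix, det(zI - A) = z^2 - (tr A)z + det A.
tr A = 2, det A = -1.
So p(z) = z^2 - 2z - 1.
The constant term is -1.

-1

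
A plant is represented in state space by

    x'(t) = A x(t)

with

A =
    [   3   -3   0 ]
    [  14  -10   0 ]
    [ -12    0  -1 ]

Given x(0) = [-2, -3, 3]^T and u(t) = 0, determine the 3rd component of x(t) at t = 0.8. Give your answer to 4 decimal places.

7.2035

det(sI - A) = s^3 - (tr A)s^2 + (M11 + M22 + M33)s - det A, where Mii is the 2×2 principal minor of A obtained by deleting row i and column i.
tr A = 3 + (-10) + (-1) = -8; M11 = (-10)·(-1) - 0·0 = 10 - 0 = 10; M22 = 3·(-1) - 0·(-12) = -3 - 0 = -3; M33 = 3·(-10) - (-3)·14 = -30 - (-42) = 12; sum of minors = 19.
det A = 3·((-10)·(-1) - 0·0) - (-3)·(14·(-1) - 0·(-12)) + 0·(14·0 - (-10)·(-12)) = 3·10 - (-3)·(-14) + 0·(-120) = -12.
So p(s) = det(sI - A) = s^3 + 8s^2 + 19s + 12.
Rational-root test: any integer root divides 12. Testing small divisors, s = -1 works: p(-1) = -1 + 8 + (-19) + 12 = 0, so (s + 1) is a factor.
Dividing, p(s) = (s + 1)(s^2 + 7s + 12).
Factor s^2 + 7s + 12: two numbers with sum -7 and product 12 are -3 and -4, so s^2 + 7s + 12 = (s + 3)(s + 4).
Hence p(s) = (s + 1) (s + 3) (s + 4), with roots -4, -3, -1.
The eigenvalues -4, -3, -1 are distinct and real, so A is diagonalisable and x(t) = e^{At} x(0) = V diag(e^{λ_i t}) V^{-1} x(0), where the columns of V are the eigenvectors.
λ = -4: A - (-4)I = [[7, -3, 0], [14, -6, 0], [-12, 0, 3]]. v must be orthogonal to every row; (row 1) × (row 3) = [-9, -21, -36], so take v_1 = [3, 7, 12]^T.
λ = -3: A - (-3)I = [[6, -3, 0], [14, -7, 0], [-12, 0, 2]]. v must be orthogonal to every row; (row 1) × (row 3) = [-6, -12, -36], so take v_2 = [1, 2, 6]^T.
λ = -1: A - (-1)I = [[4, -3, 0], [14, -9, 0], [-12, 0, 0]]. v must be orthogonal to every row; (row 1) × (row 2) = [0, 0, 6], so take v_3 = [0, 0, 1]^T.
V = [v_1 v_2 v_3] = [[3, 1, 0], [7, 2, 0], [12, 6, 1]] has det V = -1, so V^{-1} = adj(V)/det V = [[-2, 1, 0], [7, -3, 0], [-18, 6, 1]].
Modal coordinates z(0) = V^{-1} x(0): (-2)·(-2) + 1·(-3) + 0·3 = 1; 7·(-2) + (-3)·(-3) + 0·3 = -5; (-18)·(-2) + 6·(-3) + 1·3 = 21; so z(0) = [1, -5, 21]^T.
x_3(t) = Σ_i (v_i)_3 · z_i(0) · e^{λ_i t} (row 3 of V times the modal terms).
x_3(0.8) = 12·1·e^{-4·0.8} + 6·(-5)·e^{-3·0.8} + 1·21·e^{-1·0.8} = 12·0.040762 + (-30)·0.090718 + 21·0.449329 = 7.2035.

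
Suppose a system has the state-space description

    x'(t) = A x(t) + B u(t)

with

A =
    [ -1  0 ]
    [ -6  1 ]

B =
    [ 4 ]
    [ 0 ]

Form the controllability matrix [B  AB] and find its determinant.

-96

AB = [[-4], [-24]]
Controllability matrix C = [B  AB] = [[4, -4], [0, -24]]
det(C) = 4·(-24) - (-4)·0 = -96 - 0 = -96
Since det(C) ≠ 0, rank(C) = 2 and the system is completely controllable.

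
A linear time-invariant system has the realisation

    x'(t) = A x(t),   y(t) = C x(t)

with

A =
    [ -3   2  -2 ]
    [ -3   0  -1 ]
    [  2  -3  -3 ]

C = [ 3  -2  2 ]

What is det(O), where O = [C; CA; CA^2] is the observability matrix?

620

CA = [[1, 0, -10]]
CA^2 = [[-23, 32, 28]]
Observability matrix O = [C; CA; CA^2] = [[3, -2, 2], [1, 0, -10], [-23, 32, 28]]
Expanding along the first row, det(O) = 3·(0·28 - (-10)·32) - (-2)·(1·28 - (-10)·(-23)) + 2·(1·32 - 0·(-23)) = 3·320 - (-2)·(-202) + 2·32 = 620
Since det(O) ≠ 0, rank(O) = 3 and the system is completely observable.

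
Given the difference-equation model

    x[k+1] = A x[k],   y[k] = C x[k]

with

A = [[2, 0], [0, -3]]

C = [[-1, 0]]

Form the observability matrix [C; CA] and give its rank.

1

CA = [[-2, 0]]
Observability matrix O = [C; CA] = [[-1, 0], [-2, 0]]
Every row of O is a scalar multiple of row 1 = [-1, 0] (multipliers 1, 2), so the rows span a one-dimensional space.
O ≠ 0, hence rank(O) = 1.
rank(O) = 1 < n = 2, so the pair (A, C) is not completely observable.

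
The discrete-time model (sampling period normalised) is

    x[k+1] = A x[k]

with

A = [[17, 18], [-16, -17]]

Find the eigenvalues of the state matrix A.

-1, 1

det(zI - A) = z^2 - (tr A)z + det A, with tr A = 17 + (-17) = 0 and det A = 17·(-17) - 18·(-16) = -289 - (-288) = -1.
So p(z) = det(zI - A) = z^2 - 1.
Factor z^2 - 1: two numbers with sum 0 and product -1 are 1 and -1, so z^2 - 1 = (z - 1)(z + 1).
Hence p(z) = (z - 1) (z + 1), with roots -1, 1.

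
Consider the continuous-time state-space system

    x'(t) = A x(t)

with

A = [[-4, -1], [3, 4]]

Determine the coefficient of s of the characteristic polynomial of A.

0

For a 2×2 matrix, det(sI - A) = s^2 - (tr A)s + det A.
tr A = 0, det A = -13.
So p(s) = s^2 - 13.
The coefficient of s is 0.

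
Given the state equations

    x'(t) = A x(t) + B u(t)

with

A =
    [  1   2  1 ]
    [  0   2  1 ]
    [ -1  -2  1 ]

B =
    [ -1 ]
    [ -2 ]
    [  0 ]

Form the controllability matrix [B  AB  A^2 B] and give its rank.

AB = [[-5], [-4], [5]]
A^2B = [[-8], [-3], [18]]
Controllability matrix C = [B  AB  A^2B] = [[-1, -5, -8], [-2, -4, -3], [0, 5, 18]]
det(C) = (-1)·((-4)·18 - (-3)·5) - (-5)·((-2)·18 - (-3)·0) + (-8)·((-2)·5 - (-4)·0) = (-1)·(-57) - (-5)·(-36) + (-8)·(-10) = -43 ≠ 0, so rank(C) = 3.
rank(C) = 3 = n, so the pair (A, B) is completely controllable.

3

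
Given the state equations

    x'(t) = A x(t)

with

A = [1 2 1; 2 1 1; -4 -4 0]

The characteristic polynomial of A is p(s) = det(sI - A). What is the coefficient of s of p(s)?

5

Expand det(sI - A) for the 3×3 matrix.
p(s) = s^3 - 2s^2 + 5s + 8.
(Check: constant term = det(-A) = (-1)^3 det A = 8; coefficient of s^2 = -tr A = -2.)
The coefficient of s is 5.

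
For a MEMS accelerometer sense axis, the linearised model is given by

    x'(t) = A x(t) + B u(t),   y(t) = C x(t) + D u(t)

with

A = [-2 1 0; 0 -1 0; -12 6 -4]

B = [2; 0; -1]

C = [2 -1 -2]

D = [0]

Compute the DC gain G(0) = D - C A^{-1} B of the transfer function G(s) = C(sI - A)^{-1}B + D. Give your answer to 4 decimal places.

G(0) = C(-A)^{-1}B + D = -C A^{-1} B + D.
det A = -8, so A^{-1} = (1/-8)·adj(A) = [[-1/2, -1/2, 0], [0, -1, 0], [3/2, 0, -1/4]]
A^{-1} B = [-1, 0, 13/4]^T
C A^{-1} B = -17/2
G(0) = D - C A^{-1} B = 0 - (-17/2) = 17/2 ≈ 8.5000

8.5000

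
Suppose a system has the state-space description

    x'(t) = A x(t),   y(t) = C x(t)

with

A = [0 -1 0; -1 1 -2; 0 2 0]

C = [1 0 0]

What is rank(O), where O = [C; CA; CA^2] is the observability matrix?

CA = [[0, -1, 0]]
CA^2 = [[1, -1, 2]]
Observability matrix O = [C; CA; CA^2] = [[1, 0, 0], [0, -1, 0], [1, -1, 2]]
det(O) = 1·((-1)·2 - 0·(-1)) - 0·(0·2 - 0·1) + 0·(0·(-1) - (-1)·1) = 1·(-2) - 0·0 + 0·1 = -2 ≠ 0, so rank(O) = 3.
rank(O) = 3 = n, so the pair (A, C) is completely observable.

3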